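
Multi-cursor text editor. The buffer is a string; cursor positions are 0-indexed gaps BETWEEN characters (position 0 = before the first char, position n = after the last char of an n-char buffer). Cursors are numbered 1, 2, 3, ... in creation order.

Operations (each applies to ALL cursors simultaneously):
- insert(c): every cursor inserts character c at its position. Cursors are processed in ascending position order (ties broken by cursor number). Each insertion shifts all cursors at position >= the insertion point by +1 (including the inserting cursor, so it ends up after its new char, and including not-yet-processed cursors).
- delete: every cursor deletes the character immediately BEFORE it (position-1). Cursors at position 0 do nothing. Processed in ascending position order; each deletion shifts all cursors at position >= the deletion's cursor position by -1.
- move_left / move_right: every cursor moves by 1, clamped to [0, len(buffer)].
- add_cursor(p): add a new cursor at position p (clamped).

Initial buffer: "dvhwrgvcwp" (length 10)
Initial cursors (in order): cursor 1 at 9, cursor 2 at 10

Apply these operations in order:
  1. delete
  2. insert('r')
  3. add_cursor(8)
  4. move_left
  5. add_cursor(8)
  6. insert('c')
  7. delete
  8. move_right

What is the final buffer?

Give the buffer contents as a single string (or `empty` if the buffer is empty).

After op 1 (delete): buffer="dvhwrgvc" (len 8), cursors c1@8 c2@8, authorship ........
After op 2 (insert('r')): buffer="dvhwrgvcrr" (len 10), cursors c1@10 c2@10, authorship ........12
After op 3 (add_cursor(8)): buffer="dvhwrgvcrr" (len 10), cursors c3@8 c1@10 c2@10, authorship ........12
After op 4 (move_left): buffer="dvhwrgvcrr" (len 10), cursors c3@7 c1@9 c2@9, authorship ........12
After op 5 (add_cursor(8)): buffer="dvhwrgvcrr" (len 10), cursors c3@7 c4@8 c1@9 c2@9, authorship ........12
After op 6 (insert('c')): buffer="dvhwrgvcccrccr" (len 14), cursors c3@8 c4@10 c1@13 c2@13, authorship .......3.41122
After op 7 (delete): buffer="dvhwrgvcrr" (len 10), cursors c3@7 c4@8 c1@9 c2@9, authorship ........12
After op 8 (move_right): buffer="dvhwrgvcrr" (len 10), cursors c3@8 c4@9 c1@10 c2@10, authorship ........12

Answer: dvhwrgvcrr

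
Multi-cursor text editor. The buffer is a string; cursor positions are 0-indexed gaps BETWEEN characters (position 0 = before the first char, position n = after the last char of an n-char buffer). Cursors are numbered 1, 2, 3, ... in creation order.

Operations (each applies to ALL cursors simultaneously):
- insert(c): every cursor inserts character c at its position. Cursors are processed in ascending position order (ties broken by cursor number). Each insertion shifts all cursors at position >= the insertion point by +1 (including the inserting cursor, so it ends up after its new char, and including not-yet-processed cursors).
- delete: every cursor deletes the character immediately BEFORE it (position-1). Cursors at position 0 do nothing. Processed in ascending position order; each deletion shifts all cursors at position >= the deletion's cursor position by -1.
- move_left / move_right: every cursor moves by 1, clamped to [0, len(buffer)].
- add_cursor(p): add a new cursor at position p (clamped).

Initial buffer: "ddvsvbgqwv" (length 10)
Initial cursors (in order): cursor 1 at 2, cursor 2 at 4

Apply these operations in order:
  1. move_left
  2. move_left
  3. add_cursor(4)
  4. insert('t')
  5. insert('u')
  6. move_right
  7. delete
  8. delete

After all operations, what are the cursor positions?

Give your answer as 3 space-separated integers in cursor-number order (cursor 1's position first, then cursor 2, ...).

Answer: 1 3 5

Derivation:
After op 1 (move_left): buffer="ddvsvbgqwv" (len 10), cursors c1@1 c2@3, authorship ..........
After op 2 (move_left): buffer="ddvsvbgqwv" (len 10), cursors c1@0 c2@2, authorship ..........
After op 3 (add_cursor(4)): buffer="ddvsvbgqwv" (len 10), cursors c1@0 c2@2 c3@4, authorship ..........
After op 4 (insert('t')): buffer="tddtvstvbgqwv" (len 13), cursors c1@1 c2@4 c3@7, authorship 1..2..3......
After op 5 (insert('u')): buffer="tuddtuvstuvbgqwv" (len 16), cursors c1@2 c2@6 c3@10, authorship 11..22..33......
After op 6 (move_right): buffer="tuddtuvstuvbgqwv" (len 16), cursors c1@3 c2@7 c3@11, authorship 11..22..33......
After op 7 (delete): buffer="tudtustubgqwv" (len 13), cursors c1@2 c2@5 c3@8, authorship 11.22.33.....
After op 8 (delete): buffer="tdtstbgqwv" (len 10), cursors c1@1 c2@3 c3@5, authorship 1.2.3.....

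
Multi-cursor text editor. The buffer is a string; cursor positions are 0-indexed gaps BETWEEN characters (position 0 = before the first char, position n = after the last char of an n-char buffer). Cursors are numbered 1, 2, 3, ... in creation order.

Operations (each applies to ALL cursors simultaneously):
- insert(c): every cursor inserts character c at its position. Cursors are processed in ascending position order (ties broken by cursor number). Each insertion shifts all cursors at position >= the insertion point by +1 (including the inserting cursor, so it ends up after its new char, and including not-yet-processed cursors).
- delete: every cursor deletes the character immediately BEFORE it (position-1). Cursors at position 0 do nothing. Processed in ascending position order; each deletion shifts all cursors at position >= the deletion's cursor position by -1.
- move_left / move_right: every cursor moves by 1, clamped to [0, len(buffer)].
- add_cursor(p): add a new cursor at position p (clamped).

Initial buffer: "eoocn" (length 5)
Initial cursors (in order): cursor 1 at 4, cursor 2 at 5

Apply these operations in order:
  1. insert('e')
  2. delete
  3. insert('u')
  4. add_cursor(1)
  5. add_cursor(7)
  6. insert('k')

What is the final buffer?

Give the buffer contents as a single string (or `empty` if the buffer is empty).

After op 1 (insert('e')): buffer="eoocene" (len 7), cursors c1@5 c2@7, authorship ....1.2
After op 2 (delete): buffer="eoocn" (len 5), cursors c1@4 c2@5, authorship .....
After op 3 (insert('u')): buffer="eoocunu" (len 7), cursors c1@5 c2@7, authorship ....1.2
After op 4 (add_cursor(1)): buffer="eoocunu" (len 7), cursors c3@1 c1@5 c2@7, authorship ....1.2
After op 5 (add_cursor(7)): buffer="eoocunu" (len 7), cursors c3@1 c1@5 c2@7 c4@7, authorship ....1.2
After op 6 (insert('k')): buffer="ekoocuknukk" (len 11), cursors c3@2 c1@7 c2@11 c4@11, authorship .3...11.224

Answer: ekoocuknukk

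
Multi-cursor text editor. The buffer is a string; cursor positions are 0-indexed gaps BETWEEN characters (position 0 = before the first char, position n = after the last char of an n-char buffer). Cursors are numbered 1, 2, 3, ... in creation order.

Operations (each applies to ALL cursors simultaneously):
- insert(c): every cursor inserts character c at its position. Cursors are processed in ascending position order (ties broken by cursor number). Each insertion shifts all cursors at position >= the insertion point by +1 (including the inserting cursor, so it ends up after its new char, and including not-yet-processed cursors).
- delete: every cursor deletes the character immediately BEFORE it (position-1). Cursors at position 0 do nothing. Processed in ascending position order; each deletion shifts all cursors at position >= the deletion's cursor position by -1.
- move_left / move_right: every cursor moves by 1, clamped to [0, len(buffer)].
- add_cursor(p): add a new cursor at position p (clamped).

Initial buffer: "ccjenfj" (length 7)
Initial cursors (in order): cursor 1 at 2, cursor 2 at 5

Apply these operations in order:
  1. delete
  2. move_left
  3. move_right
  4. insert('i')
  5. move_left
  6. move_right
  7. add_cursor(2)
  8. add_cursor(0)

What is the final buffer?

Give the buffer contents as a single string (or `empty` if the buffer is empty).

After op 1 (delete): buffer="cjefj" (len 5), cursors c1@1 c2@3, authorship .....
After op 2 (move_left): buffer="cjefj" (len 5), cursors c1@0 c2@2, authorship .....
After op 3 (move_right): buffer="cjefj" (len 5), cursors c1@1 c2@3, authorship .....
After op 4 (insert('i')): buffer="cijeifj" (len 7), cursors c1@2 c2@5, authorship .1..2..
After op 5 (move_left): buffer="cijeifj" (len 7), cursors c1@1 c2@4, authorship .1..2..
After op 6 (move_right): buffer="cijeifj" (len 7), cursors c1@2 c2@5, authorship .1..2..
After op 7 (add_cursor(2)): buffer="cijeifj" (len 7), cursors c1@2 c3@2 c2@5, authorship .1..2..
After op 8 (add_cursor(0)): buffer="cijeifj" (len 7), cursors c4@0 c1@2 c3@2 c2@5, authorship .1..2..

Answer: cijeifj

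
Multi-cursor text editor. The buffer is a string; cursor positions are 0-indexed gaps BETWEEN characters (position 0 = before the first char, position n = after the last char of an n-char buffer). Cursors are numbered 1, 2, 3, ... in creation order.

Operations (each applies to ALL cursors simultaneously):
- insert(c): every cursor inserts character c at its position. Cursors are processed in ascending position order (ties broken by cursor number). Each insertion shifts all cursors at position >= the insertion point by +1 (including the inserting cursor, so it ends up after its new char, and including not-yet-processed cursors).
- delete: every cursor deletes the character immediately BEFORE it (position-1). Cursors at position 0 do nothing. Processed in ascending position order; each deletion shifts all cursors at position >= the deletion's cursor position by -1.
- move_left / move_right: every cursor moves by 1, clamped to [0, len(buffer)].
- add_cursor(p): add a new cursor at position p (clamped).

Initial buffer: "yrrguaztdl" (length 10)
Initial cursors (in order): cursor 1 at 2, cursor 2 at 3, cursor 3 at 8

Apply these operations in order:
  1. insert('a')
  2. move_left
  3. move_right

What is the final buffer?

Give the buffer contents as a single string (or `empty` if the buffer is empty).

Answer: yraraguaztadl

Derivation:
After op 1 (insert('a')): buffer="yraraguaztadl" (len 13), cursors c1@3 c2@5 c3@11, authorship ..1.2.....3..
After op 2 (move_left): buffer="yraraguaztadl" (len 13), cursors c1@2 c2@4 c3@10, authorship ..1.2.....3..
After op 3 (move_right): buffer="yraraguaztadl" (len 13), cursors c1@3 c2@5 c3@11, authorship ..1.2.....3..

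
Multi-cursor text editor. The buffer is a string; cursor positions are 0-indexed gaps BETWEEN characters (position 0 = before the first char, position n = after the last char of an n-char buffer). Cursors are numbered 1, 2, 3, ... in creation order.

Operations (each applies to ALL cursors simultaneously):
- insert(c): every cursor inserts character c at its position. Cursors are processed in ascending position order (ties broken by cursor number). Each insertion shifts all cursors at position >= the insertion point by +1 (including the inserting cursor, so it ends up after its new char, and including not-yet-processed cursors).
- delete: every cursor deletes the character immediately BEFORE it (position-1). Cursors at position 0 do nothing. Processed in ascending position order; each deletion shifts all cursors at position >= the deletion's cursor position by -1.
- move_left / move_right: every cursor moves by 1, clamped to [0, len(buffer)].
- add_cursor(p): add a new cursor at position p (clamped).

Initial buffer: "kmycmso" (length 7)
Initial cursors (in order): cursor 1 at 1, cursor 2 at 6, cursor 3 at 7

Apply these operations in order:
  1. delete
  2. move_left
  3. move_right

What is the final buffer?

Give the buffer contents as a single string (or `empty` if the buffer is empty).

Answer: mycm

Derivation:
After op 1 (delete): buffer="mycm" (len 4), cursors c1@0 c2@4 c3@4, authorship ....
After op 2 (move_left): buffer="mycm" (len 4), cursors c1@0 c2@3 c3@3, authorship ....
After op 3 (move_right): buffer="mycm" (len 4), cursors c1@1 c2@4 c3@4, authorship ....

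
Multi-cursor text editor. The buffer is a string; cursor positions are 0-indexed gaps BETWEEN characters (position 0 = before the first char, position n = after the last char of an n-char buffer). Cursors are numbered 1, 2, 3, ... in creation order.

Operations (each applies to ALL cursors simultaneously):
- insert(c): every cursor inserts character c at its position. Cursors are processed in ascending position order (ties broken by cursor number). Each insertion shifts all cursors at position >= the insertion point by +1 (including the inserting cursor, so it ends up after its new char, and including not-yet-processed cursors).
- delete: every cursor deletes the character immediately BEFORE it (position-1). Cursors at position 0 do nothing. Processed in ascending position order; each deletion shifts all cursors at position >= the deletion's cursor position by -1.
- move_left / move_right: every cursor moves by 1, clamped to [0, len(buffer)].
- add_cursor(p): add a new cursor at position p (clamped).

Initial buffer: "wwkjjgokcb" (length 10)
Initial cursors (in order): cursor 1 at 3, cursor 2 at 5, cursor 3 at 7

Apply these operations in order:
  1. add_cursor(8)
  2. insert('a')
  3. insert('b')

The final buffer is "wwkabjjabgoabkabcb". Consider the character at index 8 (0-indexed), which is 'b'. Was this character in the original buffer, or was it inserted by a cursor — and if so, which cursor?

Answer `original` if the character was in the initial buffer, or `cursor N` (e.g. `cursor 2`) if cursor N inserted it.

Answer: cursor 2

Derivation:
After op 1 (add_cursor(8)): buffer="wwkjjgokcb" (len 10), cursors c1@3 c2@5 c3@7 c4@8, authorship ..........
After op 2 (insert('a')): buffer="wwkajjagoakacb" (len 14), cursors c1@4 c2@7 c3@10 c4@12, authorship ...1..2..3.4..
After op 3 (insert('b')): buffer="wwkabjjabgoabkabcb" (len 18), cursors c1@5 c2@9 c3@13 c4@16, authorship ...11..22..33.44..
Authorship (.=original, N=cursor N): . . . 1 1 . . 2 2 . . 3 3 . 4 4 . .
Index 8: author = 2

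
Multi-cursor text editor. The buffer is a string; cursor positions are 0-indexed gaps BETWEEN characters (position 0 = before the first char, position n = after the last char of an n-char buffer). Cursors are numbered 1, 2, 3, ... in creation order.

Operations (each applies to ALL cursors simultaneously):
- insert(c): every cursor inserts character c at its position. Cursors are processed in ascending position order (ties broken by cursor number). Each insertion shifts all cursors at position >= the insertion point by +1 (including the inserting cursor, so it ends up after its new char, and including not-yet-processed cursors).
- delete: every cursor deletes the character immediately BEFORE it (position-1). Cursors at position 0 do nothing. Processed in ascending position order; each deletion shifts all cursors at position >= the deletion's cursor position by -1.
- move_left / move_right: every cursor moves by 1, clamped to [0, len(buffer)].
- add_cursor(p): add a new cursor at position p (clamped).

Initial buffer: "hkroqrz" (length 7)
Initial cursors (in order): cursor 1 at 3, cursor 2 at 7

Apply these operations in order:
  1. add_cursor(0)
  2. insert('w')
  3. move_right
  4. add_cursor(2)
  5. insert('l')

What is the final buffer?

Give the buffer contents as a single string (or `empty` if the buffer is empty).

After op 1 (add_cursor(0)): buffer="hkroqrz" (len 7), cursors c3@0 c1@3 c2@7, authorship .......
After op 2 (insert('w')): buffer="whkrwoqrzw" (len 10), cursors c3@1 c1@5 c2@10, authorship 3...1....2
After op 3 (move_right): buffer="whkrwoqrzw" (len 10), cursors c3@2 c1@6 c2@10, authorship 3...1....2
After op 4 (add_cursor(2)): buffer="whkrwoqrzw" (len 10), cursors c3@2 c4@2 c1@6 c2@10, authorship 3...1....2
After op 5 (insert('l')): buffer="whllkrwolqrzwl" (len 14), cursors c3@4 c4@4 c1@9 c2@14, authorship 3.34..1.1...22

Answer: whllkrwolqrzwl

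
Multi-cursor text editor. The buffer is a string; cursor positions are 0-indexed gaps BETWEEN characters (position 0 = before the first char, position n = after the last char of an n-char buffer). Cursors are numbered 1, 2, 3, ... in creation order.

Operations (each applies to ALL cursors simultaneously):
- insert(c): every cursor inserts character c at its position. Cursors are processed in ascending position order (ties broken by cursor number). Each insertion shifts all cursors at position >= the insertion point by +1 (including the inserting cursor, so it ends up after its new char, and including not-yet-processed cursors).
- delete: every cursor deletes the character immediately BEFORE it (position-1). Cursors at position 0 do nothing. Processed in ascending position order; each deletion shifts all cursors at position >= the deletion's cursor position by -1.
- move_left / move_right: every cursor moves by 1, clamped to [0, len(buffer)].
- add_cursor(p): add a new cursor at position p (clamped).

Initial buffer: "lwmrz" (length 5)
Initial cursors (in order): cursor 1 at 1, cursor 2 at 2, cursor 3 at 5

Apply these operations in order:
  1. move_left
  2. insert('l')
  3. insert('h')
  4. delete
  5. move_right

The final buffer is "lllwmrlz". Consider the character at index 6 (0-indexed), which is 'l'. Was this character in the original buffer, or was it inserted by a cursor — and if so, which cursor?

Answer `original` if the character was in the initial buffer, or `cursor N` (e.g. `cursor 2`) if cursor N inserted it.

After op 1 (move_left): buffer="lwmrz" (len 5), cursors c1@0 c2@1 c3@4, authorship .....
After op 2 (insert('l')): buffer="lllwmrlz" (len 8), cursors c1@1 c2@3 c3@7, authorship 1.2...3.
After op 3 (insert('h')): buffer="lhllhwmrlhz" (len 11), cursors c1@2 c2@5 c3@10, authorship 11.22...33.
After op 4 (delete): buffer="lllwmrlz" (len 8), cursors c1@1 c2@3 c3@7, authorship 1.2...3.
After op 5 (move_right): buffer="lllwmrlz" (len 8), cursors c1@2 c2@4 c3@8, authorship 1.2...3.
Authorship (.=original, N=cursor N): 1 . 2 . . . 3 .
Index 6: author = 3

Answer: cursor 3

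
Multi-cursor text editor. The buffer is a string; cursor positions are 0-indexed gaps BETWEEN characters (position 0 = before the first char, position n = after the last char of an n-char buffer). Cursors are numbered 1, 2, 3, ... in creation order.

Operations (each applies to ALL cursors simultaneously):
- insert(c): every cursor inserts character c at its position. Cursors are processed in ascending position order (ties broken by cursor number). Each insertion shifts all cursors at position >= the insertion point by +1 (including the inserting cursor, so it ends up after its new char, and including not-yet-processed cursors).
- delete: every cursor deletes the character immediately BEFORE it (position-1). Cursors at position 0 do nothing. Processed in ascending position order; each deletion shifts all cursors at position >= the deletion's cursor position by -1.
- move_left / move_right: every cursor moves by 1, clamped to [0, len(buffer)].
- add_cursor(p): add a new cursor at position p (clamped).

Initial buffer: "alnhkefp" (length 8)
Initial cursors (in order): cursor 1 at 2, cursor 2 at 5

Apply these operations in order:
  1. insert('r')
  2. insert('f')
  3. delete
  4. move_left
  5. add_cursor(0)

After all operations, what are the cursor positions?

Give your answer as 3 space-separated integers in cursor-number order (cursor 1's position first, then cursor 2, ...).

Answer: 2 6 0

Derivation:
After op 1 (insert('r')): buffer="alrnhkrefp" (len 10), cursors c1@3 c2@7, authorship ..1...2...
After op 2 (insert('f')): buffer="alrfnhkrfefp" (len 12), cursors c1@4 c2@9, authorship ..11...22...
After op 3 (delete): buffer="alrnhkrefp" (len 10), cursors c1@3 c2@7, authorship ..1...2...
After op 4 (move_left): buffer="alrnhkrefp" (len 10), cursors c1@2 c2@6, authorship ..1...2...
After op 5 (add_cursor(0)): buffer="alrnhkrefp" (len 10), cursors c3@0 c1@2 c2@6, authorship ..1...2...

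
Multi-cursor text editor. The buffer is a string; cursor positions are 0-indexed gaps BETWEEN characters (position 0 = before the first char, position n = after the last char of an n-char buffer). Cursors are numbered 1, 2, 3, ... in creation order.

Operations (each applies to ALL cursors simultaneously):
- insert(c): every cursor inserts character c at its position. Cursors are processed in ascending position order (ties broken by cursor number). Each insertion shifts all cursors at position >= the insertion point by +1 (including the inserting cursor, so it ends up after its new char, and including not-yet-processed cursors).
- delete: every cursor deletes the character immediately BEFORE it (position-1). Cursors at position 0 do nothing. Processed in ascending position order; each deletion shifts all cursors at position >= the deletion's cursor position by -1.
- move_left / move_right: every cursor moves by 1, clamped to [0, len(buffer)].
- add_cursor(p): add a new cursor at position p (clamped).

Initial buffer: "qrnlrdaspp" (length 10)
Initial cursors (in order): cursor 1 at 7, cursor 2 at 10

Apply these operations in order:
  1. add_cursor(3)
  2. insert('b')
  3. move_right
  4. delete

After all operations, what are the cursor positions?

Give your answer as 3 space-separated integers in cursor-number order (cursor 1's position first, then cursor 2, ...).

After op 1 (add_cursor(3)): buffer="qrnlrdaspp" (len 10), cursors c3@3 c1@7 c2@10, authorship ..........
After op 2 (insert('b')): buffer="qrnblrdabsppb" (len 13), cursors c3@4 c1@9 c2@13, authorship ...3....1...2
After op 3 (move_right): buffer="qrnblrdabsppb" (len 13), cursors c3@5 c1@10 c2@13, authorship ...3....1...2
After op 4 (delete): buffer="qrnbrdabpp" (len 10), cursors c3@4 c1@8 c2@10, authorship ...3...1..

Answer: 8 10 4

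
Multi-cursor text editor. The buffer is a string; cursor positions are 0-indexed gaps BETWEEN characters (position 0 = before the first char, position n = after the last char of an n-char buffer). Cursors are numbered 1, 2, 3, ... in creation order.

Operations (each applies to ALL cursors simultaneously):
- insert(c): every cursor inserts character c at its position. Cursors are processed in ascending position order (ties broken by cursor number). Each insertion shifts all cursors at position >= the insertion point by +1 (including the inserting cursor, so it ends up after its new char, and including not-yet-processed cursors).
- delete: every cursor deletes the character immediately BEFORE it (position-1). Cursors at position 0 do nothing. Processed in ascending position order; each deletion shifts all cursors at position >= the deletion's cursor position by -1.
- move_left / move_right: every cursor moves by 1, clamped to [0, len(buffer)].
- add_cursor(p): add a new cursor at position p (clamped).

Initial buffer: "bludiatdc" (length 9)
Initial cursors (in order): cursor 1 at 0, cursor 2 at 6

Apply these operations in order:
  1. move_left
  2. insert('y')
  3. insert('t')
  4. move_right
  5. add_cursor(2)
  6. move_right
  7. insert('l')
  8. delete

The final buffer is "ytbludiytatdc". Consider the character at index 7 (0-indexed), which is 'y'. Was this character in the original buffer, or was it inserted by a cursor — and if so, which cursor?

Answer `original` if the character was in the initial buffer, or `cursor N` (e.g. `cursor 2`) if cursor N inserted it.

After op 1 (move_left): buffer="bludiatdc" (len 9), cursors c1@0 c2@5, authorship .........
After op 2 (insert('y')): buffer="ybludiyatdc" (len 11), cursors c1@1 c2@7, authorship 1.....2....
After op 3 (insert('t')): buffer="ytbludiytatdc" (len 13), cursors c1@2 c2@9, authorship 11.....22....
After op 4 (move_right): buffer="ytbludiytatdc" (len 13), cursors c1@3 c2@10, authorship 11.....22....
After op 5 (add_cursor(2)): buffer="ytbludiytatdc" (len 13), cursors c3@2 c1@3 c2@10, authorship 11.....22....
After op 6 (move_right): buffer="ytbludiytatdc" (len 13), cursors c3@3 c1@4 c2@11, authorship 11.....22....
After op 7 (insert('l')): buffer="ytbllludiytatldc" (len 16), cursors c3@4 c1@6 c2@14, authorship 11.3.1...22..2..
After op 8 (delete): buffer="ytbludiytatdc" (len 13), cursors c3@3 c1@4 c2@11, authorship 11.....22....
Authorship (.=original, N=cursor N): 1 1 . . . . . 2 2 . . . .
Index 7: author = 2

Answer: cursor 2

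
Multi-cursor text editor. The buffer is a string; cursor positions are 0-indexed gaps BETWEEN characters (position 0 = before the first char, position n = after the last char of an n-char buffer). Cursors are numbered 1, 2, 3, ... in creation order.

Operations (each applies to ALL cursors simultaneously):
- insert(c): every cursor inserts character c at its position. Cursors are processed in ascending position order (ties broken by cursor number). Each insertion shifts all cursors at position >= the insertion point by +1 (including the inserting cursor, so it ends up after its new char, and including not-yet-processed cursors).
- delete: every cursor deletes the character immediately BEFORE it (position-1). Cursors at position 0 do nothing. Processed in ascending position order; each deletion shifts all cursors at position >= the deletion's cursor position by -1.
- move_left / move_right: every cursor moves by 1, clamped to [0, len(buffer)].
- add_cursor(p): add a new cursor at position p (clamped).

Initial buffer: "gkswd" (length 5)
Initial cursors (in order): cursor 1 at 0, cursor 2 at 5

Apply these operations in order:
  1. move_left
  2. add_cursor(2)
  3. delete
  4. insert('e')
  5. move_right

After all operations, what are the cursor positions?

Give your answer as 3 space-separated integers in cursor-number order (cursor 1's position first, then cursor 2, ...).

Answer: 2 6 4

Derivation:
After op 1 (move_left): buffer="gkswd" (len 5), cursors c1@0 c2@4, authorship .....
After op 2 (add_cursor(2)): buffer="gkswd" (len 5), cursors c1@0 c3@2 c2@4, authorship .....
After op 3 (delete): buffer="gsd" (len 3), cursors c1@0 c3@1 c2@2, authorship ...
After op 4 (insert('e')): buffer="egesed" (len 6), cursors c1@1 c3@3 c2@5, authorship 1.3.2.
After op 5 (move_right): buffer="egesed" (len 6), cursors c1@2 c3@4 c2@6, authorship 1.3.2.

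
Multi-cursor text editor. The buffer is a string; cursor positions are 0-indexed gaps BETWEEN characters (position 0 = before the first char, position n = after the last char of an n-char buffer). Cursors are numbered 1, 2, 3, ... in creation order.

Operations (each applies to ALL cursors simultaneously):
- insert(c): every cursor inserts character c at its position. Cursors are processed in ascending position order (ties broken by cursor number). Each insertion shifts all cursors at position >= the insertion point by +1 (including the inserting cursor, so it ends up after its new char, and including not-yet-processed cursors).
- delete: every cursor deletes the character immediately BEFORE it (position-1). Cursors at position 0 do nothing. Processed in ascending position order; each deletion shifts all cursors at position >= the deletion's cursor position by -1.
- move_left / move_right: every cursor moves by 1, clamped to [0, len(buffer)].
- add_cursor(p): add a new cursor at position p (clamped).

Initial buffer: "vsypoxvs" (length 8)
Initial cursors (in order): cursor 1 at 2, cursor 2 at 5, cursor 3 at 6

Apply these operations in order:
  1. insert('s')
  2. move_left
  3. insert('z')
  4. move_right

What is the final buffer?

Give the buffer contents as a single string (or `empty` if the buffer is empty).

Answer: vszsypozsxzsvs

Derivation:
After op 1 (insert('s')): buffer="vssyposxsvs" (len 11), cursors c1@3 c2@7 c3@9, authorship ..1...2.3..
After op 2 (move_left): buffer="vssyposxsvs" (len 11), cursors c1@2 c2@6 c3@8, authorship ..1...2.3..
After op 3 (insert('z')): buffer="vszsypozsxzsvs" (len 14), cursors c1@3 c2@8 c3@11, authorship ..11...22.33..
After op 4 (move_right): buffer="vszsypozsxzsvs" (len 14), cursors c1@4 c2@9 c3@12, authorship ..11...22.33..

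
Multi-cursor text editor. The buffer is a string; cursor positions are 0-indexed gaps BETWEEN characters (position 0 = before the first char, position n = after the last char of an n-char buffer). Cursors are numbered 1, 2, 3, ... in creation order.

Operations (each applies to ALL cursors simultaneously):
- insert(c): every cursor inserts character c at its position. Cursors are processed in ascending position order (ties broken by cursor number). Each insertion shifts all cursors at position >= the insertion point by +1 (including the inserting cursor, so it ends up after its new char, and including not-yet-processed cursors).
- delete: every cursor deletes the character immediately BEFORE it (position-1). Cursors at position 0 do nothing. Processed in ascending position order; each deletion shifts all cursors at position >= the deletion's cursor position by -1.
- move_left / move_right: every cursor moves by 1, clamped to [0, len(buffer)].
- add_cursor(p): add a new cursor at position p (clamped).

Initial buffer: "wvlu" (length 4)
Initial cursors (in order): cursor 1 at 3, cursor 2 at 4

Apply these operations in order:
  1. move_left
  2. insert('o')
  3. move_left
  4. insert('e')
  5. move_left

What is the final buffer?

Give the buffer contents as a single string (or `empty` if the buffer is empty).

After op 1 (move_left): buffer="wvlu" (len 4), cursors c1@2 c2@3, authorship ....
After op 2 (insert('o')): buffer="wvolou" (len 6), cursors c1@3 c2@5, authorship ..1.2.
After op 3 (move_left): buffer="wvolou" (len 6), cursors c1@2 c2@4, authorship ..1.2.
After op 4 (insert('e')): buffer="wveoleou" (len 8), cursors c1@3 c2@6, authorship ..11.22.
After op 5 (move_left): buffer="wveoleou" (len 8), cursors c1@2 c2@5, authorship ..11.22.

Answer: wveoleou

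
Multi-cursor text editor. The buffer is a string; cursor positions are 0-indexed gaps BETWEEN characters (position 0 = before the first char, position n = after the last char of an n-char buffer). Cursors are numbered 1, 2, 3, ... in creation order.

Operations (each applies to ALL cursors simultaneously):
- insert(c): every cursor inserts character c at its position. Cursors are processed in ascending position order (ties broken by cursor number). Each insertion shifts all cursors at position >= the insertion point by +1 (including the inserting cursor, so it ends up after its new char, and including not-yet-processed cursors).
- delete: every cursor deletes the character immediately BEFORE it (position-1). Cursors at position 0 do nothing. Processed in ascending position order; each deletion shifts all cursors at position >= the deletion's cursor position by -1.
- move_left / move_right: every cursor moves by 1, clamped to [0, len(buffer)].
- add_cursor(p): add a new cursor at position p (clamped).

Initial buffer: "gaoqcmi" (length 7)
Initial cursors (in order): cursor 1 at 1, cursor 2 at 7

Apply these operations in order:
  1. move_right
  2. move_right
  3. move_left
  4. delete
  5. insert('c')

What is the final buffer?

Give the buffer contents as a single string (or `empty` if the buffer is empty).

After op 1 (move_right): buffer="gaoqcmi" (len 7), cursors c1@2 c2@7, authorship .......
After op 2 (move_right): buffer="gaoqcmi" (len 7), cursors c1@3 c2@7, authorship .......
After op 3 (move_left): buffer="gaoqcmi" (len 7), cursors c1@2 c2@6, authorship .......
After op 4 (delete): buffer="goqci" (len 5), cursors c1@1 c2@4, authorship .....
After op 5 (insert('c')): buffer="gcoqcci" (len 7), cursors c1@2 c2@6, authorship .1...2.

Answer: gcoqcci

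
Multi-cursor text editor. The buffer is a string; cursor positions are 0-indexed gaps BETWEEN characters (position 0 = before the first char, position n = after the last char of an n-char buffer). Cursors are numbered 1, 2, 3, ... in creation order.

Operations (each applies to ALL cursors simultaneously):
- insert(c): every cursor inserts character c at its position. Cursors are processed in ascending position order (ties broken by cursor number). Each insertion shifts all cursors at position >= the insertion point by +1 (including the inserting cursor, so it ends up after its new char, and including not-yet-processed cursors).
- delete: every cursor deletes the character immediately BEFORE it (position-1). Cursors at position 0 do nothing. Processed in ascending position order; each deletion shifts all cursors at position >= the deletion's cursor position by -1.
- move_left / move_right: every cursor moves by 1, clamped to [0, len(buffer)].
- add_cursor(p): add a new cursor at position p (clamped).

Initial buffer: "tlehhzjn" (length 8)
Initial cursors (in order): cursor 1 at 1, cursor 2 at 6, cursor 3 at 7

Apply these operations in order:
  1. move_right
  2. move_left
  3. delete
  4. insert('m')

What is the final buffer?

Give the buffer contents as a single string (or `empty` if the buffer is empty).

After op 1 (move_right): buffer="tlehhzjn" (len 8), cursors c1@2 c2@7 c3@8, authorship ........
After op 2 (move_left): buffer="tlehhzjn" (len 8), cursors c1@1 c2@6 c3@7, authorship ........
After op 3 (delete): buffer="lehhn" (len 5), cursors c1@0 c2@4 c3@4, authorship .....
After op 4 (insert('m')): buffer="mlehhmmn" (len 8), cursors c1@1 c2@7 c3@7, authorship 1....23.

Answer: mlehhmmn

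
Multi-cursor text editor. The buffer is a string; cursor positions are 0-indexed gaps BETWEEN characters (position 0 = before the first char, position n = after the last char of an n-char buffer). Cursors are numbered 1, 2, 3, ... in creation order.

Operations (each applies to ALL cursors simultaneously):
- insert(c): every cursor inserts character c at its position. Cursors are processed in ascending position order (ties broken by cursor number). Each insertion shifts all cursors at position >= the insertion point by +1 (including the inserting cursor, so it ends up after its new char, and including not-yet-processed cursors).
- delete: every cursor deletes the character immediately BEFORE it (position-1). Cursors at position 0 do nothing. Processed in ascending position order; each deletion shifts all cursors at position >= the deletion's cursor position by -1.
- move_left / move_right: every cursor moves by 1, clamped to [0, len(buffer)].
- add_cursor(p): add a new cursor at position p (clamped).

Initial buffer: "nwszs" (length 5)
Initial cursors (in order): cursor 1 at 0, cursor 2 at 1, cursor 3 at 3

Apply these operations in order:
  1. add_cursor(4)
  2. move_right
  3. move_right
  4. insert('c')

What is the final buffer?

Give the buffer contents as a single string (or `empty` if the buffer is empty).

After op 1 (add_cursor(4)): buffer="nwszs" (len 5), cursors c1@0 c2@1 c3@3 c4@4, authorship .....
After op 2 (move_right): buffer="nwszs" (len 5), cursors c1@1 c2@2 c3@4 c4@5, authorship .....
After op 3 (move_right): buffer="nwszs" (len 5), cursors c1@2 c2@3 c3@5 c4@5, authorship .....
After op 4 (insert('c')): buffer="nwcsczscc" (len 9), cursors c1@3 c2@5 c3@9 c4@9, authorship ..1.2..34

Answer: nwcsczscc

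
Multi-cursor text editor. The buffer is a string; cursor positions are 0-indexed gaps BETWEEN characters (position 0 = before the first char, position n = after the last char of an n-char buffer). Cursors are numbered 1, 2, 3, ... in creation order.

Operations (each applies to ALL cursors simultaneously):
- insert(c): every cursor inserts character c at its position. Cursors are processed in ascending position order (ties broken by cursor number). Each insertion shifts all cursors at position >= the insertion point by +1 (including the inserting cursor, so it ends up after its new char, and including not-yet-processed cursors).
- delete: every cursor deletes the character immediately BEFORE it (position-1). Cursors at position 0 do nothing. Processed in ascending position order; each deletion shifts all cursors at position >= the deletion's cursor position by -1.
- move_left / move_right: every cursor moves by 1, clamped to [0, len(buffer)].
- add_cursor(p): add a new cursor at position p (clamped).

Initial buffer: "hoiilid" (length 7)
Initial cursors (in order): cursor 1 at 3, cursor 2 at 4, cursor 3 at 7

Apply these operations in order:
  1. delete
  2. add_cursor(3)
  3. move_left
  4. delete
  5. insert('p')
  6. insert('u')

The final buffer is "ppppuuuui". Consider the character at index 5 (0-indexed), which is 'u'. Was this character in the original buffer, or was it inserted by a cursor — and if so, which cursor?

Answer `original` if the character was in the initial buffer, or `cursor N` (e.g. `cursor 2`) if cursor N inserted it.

Answer: cursor 2

Derivation:
After op 1 (delete): buffer="holi" (len 4), cursors c1@2 c2@2 c3@4, authorship ....
After op 2 (add_cursor(3)): buffer="holi" (len 4), cursors c1@2 c2@2 c4@3 c3@4, authorship ....
After op 3 (move_left): buffer="holi" (len 4), cursors c1@1 c2@1 c4@2 c3@3, authorship ....
After op 4 (delete): buffer="i" (len 1), cursors c1@0 c2@0 c3@0 c4@0, authorship .
After op 5 (insert('p')): buffer="ppppi" (len 5), cursors c1@4 c2@4 c3@4 c4@4, authorship 1234.
After op 6 (insert('u')): buffer="ppppuuuui" (len 9), cursors c1@8 c2@8 c3@8 c4@8, authorship 12341234.
Authorship (.=original, N=cursor N): 1 2 3 4 1 2 3 4 .
Index 5: author = 2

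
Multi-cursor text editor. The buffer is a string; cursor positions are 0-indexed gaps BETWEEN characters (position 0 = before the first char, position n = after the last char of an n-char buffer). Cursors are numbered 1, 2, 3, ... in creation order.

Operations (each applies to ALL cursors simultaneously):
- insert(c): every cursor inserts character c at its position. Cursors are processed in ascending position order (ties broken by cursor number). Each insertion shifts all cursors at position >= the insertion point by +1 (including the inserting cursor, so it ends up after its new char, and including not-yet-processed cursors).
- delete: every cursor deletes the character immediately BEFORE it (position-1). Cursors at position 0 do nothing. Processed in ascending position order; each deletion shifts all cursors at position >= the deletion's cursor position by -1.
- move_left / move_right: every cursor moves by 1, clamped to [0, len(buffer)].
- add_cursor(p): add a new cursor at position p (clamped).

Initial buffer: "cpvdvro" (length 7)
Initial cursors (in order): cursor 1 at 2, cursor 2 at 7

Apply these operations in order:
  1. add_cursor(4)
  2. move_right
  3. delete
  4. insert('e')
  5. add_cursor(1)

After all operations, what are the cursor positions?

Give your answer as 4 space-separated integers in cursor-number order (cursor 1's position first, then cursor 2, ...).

Answer: 3 7 5 1

Derivation:
After op 1 (add_cursor(4)): buffer="cpvdvro" (len 7), cursors c1@2 c3@4 c2@7, authorship .......
After op 2 (move_right): buffer="cpvdvro" (len 7), cursors c1@3 c3@5 c2@7, authorship .......
After op 3 (delete): buffer="cpdr" (len 4), cursors c1@2 c3@3 c2@4, authorship ....
After op 4 (insert('e')): buffer="cpedere" (len 7), cursors c1@3 c3@5 c2@7, authorship ..1.3.2
After op 5 (add_cursor(1)): buffer="cpedere" (len 7), cursors c4@1 c1@3 c3@5 c2@7, authorship ..1.3.2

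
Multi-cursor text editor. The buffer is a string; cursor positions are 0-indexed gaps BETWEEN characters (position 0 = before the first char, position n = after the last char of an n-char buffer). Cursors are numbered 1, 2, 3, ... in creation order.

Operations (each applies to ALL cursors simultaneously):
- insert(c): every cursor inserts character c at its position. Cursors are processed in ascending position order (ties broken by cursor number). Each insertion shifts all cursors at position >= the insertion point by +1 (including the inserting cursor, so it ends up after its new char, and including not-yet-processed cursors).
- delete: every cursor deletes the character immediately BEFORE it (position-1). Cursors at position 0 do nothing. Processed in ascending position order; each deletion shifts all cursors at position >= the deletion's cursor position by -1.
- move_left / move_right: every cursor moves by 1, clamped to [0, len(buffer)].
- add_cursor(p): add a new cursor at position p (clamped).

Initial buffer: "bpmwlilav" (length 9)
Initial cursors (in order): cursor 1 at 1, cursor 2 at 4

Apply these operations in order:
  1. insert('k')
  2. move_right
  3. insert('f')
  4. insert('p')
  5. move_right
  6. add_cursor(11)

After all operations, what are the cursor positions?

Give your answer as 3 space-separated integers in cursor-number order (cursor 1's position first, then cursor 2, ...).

After op 1 (insert('k')): buffer="bkpmwklilav" (len 11), cursors c1@2 c2@6, authorship .1...2.....
After op 2 (move_right): buffer="bkpmwklilav" (len 11), cursors c1@3 c2@7, authorship .1...2.....
After op 3 (insert('f')): buffer="bkpfmwklfilav" (len 13), cursors c1@4 c2@9, authorship .1.1..2.2....
After op 4 (insert('p')): buffer="bkpfpmwklfpilav" (len 15), cursors c1@5 c2@11, authorship .1.11..2.22....
After op 5 (move_right): buffer="bkpfpmwklfpilav" (len 15), cursors c1@6 c2@12, authorship .1.11..2.22....
After op 6 (add_cursor(11)): buffer="bkpfpmwklfpilav" (len 15), cursors c1@6 c3@11 c2@12, authorship .1.11..2.22....

Answer: 6 12 11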